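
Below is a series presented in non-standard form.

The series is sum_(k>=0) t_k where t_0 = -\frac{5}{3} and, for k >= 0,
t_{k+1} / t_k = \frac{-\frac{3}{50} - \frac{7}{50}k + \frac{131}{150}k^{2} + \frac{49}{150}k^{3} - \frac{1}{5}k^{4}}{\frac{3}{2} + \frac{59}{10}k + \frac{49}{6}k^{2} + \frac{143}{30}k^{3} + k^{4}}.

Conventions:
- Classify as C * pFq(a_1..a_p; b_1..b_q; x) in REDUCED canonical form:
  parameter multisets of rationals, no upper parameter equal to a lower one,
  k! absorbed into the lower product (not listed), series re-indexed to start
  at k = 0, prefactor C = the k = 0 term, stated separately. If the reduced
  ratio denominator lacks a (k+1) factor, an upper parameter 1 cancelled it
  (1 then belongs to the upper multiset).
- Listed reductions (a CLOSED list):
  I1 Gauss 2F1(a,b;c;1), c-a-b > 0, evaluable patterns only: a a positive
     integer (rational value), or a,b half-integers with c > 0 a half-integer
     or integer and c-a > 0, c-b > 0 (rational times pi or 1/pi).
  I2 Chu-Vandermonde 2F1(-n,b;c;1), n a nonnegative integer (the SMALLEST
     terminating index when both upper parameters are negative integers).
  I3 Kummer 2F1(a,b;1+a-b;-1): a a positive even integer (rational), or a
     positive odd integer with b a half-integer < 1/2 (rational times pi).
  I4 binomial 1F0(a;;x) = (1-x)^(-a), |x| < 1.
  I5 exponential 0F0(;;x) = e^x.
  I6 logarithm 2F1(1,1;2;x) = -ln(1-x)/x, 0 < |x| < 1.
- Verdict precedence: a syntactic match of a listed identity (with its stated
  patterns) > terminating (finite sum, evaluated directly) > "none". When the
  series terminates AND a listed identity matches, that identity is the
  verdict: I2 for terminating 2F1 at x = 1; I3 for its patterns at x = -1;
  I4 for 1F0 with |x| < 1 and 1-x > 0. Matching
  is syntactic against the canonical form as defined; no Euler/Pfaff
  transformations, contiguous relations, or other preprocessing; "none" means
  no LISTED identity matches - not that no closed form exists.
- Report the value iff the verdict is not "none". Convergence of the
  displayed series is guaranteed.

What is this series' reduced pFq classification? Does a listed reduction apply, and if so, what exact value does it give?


With C = -\frac{5}{3}: the canonical form is 3F2(-3, -\frac{1}{3}, \frac{1}{5}; \frac{3}{5}, \frac{5}{3}; -\frac{1}{5}). Verdict: terminating - no listed pattern fits, but -3 in the upper list cuts the series at k = 3; direct evaluation. Sum: -\frac{623}{390}.

Key observation: t_0 = -\frac{5}{3} here, and the ratio is unreduced: k + 3/2 divides both sides (prefactor -5/3).
Term ratio: r(k) = -\frac{1}{5} * (k-3) (k-\frac{1}{3}) (k+\frac{1}{5}) / [(k+\frac{3}{5}) (k+\frac{5}{3}) (k+1)] - rational; roots negated = parameters, x = -\frac{1}{5}, C = -\frac{5}{3}.


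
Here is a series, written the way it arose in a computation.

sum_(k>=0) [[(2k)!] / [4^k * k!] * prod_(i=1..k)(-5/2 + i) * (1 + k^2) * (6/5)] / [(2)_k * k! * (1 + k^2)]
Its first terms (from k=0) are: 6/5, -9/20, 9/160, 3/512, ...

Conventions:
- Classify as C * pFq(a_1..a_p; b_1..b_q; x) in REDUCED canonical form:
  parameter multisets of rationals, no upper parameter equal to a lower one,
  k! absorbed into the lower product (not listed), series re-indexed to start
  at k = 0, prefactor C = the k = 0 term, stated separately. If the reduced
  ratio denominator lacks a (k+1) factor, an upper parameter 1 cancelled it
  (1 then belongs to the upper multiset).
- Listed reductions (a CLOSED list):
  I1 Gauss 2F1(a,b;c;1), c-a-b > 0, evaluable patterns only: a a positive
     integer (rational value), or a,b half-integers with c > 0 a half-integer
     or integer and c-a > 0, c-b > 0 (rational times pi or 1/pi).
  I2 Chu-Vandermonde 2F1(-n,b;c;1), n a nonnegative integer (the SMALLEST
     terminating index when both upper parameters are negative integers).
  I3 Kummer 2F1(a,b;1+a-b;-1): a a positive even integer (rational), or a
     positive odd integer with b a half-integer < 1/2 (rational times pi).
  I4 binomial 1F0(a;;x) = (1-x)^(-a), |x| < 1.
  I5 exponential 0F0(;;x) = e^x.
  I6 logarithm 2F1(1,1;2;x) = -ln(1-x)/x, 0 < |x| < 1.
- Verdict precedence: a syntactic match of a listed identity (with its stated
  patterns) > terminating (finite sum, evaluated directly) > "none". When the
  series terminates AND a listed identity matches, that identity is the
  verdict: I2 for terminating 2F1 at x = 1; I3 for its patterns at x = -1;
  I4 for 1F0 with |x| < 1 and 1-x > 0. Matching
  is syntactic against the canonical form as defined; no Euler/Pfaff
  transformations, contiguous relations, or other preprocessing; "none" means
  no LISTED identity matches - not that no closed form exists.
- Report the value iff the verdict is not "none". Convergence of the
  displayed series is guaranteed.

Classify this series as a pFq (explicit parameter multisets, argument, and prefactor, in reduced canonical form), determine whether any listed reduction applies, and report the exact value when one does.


This is 6/5 * 2F1(-3/2, 1/2; 2; 1) in reduced canonical form. Verdict: Gauss (I1, half-integer pattern) matches (x = 1; upper {-3/2, 1/2} half-integers, c = 2 in the evaluable pattern). Hence: (64/25) / pi.

Structural cue: x = 1 and the (2k)!/(4^k k!) block (prefactor 6/5) is the Pochhammer (1/2)_k.
Term ratio: r(k) = 1 * (k-3/2) (k+1/2) / [(k+2) (k+1)] - rational in k. x = 1; t_0 = 6/5; negate the roots.


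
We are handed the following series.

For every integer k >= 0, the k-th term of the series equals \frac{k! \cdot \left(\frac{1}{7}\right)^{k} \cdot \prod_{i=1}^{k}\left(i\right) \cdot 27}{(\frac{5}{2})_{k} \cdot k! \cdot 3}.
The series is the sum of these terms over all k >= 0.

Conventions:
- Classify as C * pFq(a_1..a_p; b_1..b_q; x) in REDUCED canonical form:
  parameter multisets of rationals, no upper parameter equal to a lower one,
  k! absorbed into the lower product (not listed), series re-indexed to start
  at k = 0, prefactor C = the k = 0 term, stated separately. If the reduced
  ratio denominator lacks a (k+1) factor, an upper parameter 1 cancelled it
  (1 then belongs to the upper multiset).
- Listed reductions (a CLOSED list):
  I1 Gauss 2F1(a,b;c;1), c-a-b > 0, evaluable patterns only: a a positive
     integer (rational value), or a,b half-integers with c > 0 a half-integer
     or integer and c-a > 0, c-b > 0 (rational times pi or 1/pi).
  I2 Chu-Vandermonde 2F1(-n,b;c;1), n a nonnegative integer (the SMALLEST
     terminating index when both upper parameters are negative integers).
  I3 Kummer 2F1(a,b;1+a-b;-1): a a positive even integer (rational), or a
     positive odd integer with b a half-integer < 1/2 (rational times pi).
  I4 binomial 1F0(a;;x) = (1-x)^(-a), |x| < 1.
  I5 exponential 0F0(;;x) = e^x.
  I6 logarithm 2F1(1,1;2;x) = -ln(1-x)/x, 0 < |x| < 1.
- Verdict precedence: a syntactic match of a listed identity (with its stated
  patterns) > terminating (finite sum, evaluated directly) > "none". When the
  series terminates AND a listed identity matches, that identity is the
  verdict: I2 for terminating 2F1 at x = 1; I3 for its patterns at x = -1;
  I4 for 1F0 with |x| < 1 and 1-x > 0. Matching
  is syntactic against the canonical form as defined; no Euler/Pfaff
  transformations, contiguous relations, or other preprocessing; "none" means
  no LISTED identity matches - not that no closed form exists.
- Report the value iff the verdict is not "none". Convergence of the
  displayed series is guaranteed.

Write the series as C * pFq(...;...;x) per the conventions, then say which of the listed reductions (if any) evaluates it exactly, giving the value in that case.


x = \frac{1}{7} here; the reduced form reads 2F1, upper {1, 1}, lower {\frac{5}{2}}, C = 9. Verdict: none. A 2F1 with upper {1, 1} fits none of I1-I6 at x = \frac{1}{7}; the sum runs forever.

Structural cue: t_0 being 9, the constant factors (C = 9) combine into one prefactor.
Step ratio: r(k) = \frac{1}{7} * (k+1) (k+1) / [(k+\frac{5}{2}) (k+1)] ; factor over Q: parameters, x = \frac{1}{7}, and C = 9.


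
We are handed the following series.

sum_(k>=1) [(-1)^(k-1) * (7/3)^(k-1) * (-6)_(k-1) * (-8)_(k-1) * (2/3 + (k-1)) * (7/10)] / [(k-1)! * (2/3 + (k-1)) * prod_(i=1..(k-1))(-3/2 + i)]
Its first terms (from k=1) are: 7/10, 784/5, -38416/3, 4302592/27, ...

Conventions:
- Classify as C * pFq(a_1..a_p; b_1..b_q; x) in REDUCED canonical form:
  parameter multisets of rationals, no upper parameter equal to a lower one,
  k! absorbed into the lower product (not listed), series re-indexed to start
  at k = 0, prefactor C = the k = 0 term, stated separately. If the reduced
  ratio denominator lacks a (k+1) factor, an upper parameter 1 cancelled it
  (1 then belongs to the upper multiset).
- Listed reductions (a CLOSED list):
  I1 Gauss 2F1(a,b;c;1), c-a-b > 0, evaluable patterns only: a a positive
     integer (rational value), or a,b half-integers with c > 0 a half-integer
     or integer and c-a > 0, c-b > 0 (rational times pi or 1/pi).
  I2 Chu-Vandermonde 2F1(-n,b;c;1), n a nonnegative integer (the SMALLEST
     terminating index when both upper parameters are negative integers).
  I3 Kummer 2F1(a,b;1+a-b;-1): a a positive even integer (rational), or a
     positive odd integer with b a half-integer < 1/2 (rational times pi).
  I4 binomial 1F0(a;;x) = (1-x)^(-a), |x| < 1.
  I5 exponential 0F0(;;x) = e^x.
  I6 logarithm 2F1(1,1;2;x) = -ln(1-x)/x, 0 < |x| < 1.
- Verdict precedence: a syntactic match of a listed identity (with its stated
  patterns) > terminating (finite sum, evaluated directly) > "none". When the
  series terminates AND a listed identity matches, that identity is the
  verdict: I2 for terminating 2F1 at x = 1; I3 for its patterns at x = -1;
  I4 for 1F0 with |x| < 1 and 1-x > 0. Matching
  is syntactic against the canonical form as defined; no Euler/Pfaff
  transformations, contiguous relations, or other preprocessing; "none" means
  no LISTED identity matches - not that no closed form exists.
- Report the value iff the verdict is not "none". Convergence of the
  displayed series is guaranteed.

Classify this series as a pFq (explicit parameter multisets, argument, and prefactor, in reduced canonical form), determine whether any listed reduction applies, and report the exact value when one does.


With C = 7/10: the canonical form is 2F1(-8, -6; -1/2; -7/3). Verdict: terminating. With -6 upstairs the series is a 7-term polynomial sum; evaluated term by term. Hence: 129689833/4374.

Key step: from the first term 7/10: the factor k + 2/3 cancels (top and bottom), leaving C = 7/10.
Step ratio: r(k) = (-7/3) * (k-8) (k-6) / [(k-1/2) (k+1)] - rational in k. x = (-7/3); t_0 = 7/10; negate the roots.


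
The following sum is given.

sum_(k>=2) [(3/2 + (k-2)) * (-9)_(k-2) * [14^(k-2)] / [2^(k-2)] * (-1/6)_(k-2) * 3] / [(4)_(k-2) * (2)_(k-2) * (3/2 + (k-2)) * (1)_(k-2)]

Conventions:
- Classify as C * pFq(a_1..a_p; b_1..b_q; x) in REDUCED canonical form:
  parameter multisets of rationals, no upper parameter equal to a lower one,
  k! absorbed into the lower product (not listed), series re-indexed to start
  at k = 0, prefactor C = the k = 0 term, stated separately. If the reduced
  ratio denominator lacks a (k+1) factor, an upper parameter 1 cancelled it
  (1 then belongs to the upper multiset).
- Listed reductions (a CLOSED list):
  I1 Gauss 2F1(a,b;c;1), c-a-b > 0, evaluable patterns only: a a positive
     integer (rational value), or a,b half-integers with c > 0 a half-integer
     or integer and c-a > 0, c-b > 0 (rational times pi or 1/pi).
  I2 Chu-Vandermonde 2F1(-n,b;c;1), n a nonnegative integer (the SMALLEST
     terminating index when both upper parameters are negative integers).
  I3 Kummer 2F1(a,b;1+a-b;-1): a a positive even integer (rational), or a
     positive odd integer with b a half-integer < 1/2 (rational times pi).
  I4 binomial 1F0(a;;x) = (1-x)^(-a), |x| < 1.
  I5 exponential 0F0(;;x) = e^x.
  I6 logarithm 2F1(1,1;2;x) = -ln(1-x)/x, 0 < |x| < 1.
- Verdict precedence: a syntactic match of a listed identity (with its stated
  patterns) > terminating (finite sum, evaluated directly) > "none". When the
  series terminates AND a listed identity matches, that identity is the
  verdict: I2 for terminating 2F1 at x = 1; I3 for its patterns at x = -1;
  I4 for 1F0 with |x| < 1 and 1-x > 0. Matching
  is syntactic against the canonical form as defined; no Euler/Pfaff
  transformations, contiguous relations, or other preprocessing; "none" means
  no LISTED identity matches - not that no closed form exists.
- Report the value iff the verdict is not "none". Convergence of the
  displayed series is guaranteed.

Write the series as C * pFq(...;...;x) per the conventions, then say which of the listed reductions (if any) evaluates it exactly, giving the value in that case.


The tell: x = 7 and k + 3/2 divides numerator and denominator alike; C = 3 after cancelling.
Adjacent-term ratio: r(k) = 7 * (k-9) (k-1/6) / [(k+2) (k+4) (k+1)] - poly over poly, x = 7 from leading terms; C = 3 at k = 0.

At argument 7: a 2F2 with upper {-9, -1/6}, lower {2, 4}, scaled by C = 3. Verdict: terminating - no listed pattern fits, but -9 in the upper list cuts the series at k = 9; direct evaluation. Its exact value is 328011455604712253/72220413630873600.


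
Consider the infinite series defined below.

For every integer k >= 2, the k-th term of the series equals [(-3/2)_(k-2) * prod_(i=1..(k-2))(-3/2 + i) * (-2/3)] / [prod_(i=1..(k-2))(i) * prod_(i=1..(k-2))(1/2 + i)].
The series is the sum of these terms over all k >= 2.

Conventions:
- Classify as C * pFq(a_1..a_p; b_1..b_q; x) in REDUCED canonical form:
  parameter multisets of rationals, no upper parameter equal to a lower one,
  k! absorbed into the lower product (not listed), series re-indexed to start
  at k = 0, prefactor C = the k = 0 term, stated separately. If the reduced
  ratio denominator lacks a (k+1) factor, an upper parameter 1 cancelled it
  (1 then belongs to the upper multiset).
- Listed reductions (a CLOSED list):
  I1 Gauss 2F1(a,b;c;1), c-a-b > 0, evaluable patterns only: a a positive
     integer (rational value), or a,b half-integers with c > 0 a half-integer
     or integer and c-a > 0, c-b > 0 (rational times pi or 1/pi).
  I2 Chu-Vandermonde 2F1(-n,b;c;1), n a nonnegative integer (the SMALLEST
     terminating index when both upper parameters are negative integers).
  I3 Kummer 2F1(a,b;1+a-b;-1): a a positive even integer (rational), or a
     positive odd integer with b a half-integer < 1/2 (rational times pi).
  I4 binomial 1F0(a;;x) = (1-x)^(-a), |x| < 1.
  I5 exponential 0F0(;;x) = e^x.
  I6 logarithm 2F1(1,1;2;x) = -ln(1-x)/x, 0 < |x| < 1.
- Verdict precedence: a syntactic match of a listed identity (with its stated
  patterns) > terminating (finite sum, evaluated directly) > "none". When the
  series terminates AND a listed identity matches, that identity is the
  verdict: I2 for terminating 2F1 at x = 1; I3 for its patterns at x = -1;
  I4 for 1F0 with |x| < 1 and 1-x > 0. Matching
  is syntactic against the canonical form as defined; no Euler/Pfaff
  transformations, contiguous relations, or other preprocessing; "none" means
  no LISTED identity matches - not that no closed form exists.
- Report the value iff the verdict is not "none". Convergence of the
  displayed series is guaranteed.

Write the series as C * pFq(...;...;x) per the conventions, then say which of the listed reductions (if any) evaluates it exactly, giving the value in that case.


With C = -2/3: the canonical form is 2F1(-3/2, -1/2; 3/2; 1). Verdict at x = 1: Gauss's theorem I1 (half-integer case) matches (x = 1; upper {-3/2, -1/2} half-integers, c = 3/2 in the evaluable pattern). Its exact value is (-5/16) * pi.

Key observation: t_0 being -2/3, the product of the first k integers (C = -2/3, x = 1) is k!.
Ratio: r(k) = 1 * (k-3/2) (k-1/2) / [(k+3/2) (k+1)] ; factor over Q: parameters, x = 1, and C = -2/3.


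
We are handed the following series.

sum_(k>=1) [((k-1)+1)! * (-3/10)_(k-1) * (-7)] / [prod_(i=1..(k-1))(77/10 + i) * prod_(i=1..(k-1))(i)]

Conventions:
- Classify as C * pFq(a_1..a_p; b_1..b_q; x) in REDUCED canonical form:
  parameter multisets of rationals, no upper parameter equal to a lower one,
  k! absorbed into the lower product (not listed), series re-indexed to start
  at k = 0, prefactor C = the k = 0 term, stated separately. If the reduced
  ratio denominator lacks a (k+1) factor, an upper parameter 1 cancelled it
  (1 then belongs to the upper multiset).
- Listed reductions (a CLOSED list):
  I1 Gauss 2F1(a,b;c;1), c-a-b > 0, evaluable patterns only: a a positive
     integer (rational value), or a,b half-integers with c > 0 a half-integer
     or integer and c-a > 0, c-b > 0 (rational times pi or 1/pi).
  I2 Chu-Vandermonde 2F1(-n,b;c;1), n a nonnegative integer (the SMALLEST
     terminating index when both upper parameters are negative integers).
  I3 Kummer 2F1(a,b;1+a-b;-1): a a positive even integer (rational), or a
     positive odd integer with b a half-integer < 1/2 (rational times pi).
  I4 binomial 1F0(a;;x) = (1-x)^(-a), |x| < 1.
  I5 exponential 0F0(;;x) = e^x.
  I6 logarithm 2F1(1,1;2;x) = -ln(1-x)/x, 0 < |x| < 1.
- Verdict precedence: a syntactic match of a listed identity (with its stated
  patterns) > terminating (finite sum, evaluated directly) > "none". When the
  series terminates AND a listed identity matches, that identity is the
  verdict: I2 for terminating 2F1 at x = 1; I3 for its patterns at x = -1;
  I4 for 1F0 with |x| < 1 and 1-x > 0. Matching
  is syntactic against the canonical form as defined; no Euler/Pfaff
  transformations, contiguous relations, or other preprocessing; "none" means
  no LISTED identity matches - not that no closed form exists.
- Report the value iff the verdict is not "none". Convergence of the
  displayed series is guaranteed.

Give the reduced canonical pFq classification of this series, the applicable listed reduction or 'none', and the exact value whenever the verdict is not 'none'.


x = 1 here; the reduced form reads 2F1, upper {-3/10, 2}, lower {87/10}, C = -7. Verdict at x = 1: Gauss (I1, integer-parameter pattern) matches (x = 1: the Gamma ratio telescopes since c-a-b = 7 > 0 and a = 2 in Z>0). Exact value: -5159/800.

First insight: with t_0 = -7, the factorial ratio (prefactor -7) (k+a-1)!/(a-1)! is a rising factorial (a)_k.
Adjacent-term ratio: r(k) = 1 * (k-3/10) (k+2) / [(k+87/10) (k+1)] - rational in k. x = 1; t_0 = -7; negate the roots.


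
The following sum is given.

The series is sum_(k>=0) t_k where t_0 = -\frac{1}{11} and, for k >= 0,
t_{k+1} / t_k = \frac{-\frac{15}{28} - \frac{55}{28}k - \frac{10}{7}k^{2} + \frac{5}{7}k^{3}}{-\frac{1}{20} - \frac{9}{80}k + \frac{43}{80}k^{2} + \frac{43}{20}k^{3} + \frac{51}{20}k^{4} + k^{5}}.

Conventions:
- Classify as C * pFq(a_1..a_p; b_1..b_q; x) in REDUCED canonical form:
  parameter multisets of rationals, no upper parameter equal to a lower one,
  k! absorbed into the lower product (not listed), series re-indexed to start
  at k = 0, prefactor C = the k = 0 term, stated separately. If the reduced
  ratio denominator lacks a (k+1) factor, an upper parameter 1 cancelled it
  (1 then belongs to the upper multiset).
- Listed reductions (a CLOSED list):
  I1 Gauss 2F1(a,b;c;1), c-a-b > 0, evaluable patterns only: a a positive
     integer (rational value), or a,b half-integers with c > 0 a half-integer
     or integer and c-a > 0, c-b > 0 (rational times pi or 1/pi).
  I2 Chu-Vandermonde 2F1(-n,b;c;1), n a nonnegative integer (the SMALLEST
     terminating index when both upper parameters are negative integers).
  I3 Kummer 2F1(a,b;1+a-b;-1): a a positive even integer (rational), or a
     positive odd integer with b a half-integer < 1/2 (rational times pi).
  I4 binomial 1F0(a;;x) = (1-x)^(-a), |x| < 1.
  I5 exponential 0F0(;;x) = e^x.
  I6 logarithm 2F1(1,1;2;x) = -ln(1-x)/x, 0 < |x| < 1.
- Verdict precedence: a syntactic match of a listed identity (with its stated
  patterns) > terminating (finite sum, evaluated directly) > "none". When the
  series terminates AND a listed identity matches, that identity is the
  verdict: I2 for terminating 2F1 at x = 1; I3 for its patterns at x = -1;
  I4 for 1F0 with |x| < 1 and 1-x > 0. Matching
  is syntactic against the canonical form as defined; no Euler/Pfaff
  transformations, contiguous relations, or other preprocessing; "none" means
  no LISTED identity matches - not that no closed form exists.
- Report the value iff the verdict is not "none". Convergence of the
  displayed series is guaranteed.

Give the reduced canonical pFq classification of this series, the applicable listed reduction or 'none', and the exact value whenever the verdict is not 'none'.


The series (x = \frac{5}{7}) is 1F2: upper {-3}, lower {-\frac{1}{4}, \frac{4}{5}}, prefactor -\frac{1}{11}. Verdict: terminating at k = 3: the factor (-3)_k kills every later term; summing the 4 survivors is exact. Its exact value is -\frac{2868314}{4991679}.

Key step: from the first term -\frac{1}{11}: roots of the ratio polynomials (C = -1/11, x = 5/7) are the negated parameters.
Adjacent-term ratio: r(k) = \frac{5}{7} * (k-3) / [(k-\frac{1}{4}) (k+\frac{4}{5}) (k+1)] - rational in k. x = \frac{5}{7}; t_0 = -\frac{1}{11}; negate the roots.


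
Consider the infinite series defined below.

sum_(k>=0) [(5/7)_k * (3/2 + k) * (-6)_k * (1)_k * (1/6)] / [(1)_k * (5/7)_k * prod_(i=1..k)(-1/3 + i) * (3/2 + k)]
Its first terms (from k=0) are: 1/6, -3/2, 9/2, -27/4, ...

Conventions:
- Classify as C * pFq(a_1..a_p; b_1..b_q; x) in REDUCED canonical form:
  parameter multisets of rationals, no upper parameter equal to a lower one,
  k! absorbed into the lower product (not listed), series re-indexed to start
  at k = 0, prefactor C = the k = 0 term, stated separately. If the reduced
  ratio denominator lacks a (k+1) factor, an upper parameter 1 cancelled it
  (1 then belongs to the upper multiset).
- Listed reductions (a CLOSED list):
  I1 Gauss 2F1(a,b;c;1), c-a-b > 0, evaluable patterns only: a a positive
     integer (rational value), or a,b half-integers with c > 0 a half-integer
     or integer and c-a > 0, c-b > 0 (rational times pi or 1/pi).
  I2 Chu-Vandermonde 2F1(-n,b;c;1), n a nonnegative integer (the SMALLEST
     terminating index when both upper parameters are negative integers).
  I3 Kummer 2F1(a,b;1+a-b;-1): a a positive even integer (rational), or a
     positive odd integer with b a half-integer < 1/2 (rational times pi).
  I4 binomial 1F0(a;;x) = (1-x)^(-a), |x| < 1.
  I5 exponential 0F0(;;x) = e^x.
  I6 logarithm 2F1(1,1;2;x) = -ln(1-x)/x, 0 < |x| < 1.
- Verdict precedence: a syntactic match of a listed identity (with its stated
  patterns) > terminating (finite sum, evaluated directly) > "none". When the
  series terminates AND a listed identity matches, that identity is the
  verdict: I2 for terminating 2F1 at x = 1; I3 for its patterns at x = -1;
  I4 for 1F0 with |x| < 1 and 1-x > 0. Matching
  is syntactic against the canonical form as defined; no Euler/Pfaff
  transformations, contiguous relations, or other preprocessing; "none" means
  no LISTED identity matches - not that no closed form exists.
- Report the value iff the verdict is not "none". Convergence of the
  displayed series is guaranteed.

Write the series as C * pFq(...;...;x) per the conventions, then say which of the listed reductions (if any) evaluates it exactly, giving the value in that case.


The series (x = 1) is 2F1: upper {-6, 1}, lower {2/3}, prefactor 1/6. Verdict: Chu-Vandermonde (I2) fires (terminating 2F1 at x = 1 with n = 6, b = 1, c = 2/3). Its exact value is -1/102.

First insight: x = 1 and the factor k + 3/2 cancels (top and bottom), leaving C = 1/6.
Ratio: r(k) = 1 * (k-6) (k+1) / [(k+2/3) (k+1)] - rational in k. x = 1; t_0 = 1/6; negate the roots.


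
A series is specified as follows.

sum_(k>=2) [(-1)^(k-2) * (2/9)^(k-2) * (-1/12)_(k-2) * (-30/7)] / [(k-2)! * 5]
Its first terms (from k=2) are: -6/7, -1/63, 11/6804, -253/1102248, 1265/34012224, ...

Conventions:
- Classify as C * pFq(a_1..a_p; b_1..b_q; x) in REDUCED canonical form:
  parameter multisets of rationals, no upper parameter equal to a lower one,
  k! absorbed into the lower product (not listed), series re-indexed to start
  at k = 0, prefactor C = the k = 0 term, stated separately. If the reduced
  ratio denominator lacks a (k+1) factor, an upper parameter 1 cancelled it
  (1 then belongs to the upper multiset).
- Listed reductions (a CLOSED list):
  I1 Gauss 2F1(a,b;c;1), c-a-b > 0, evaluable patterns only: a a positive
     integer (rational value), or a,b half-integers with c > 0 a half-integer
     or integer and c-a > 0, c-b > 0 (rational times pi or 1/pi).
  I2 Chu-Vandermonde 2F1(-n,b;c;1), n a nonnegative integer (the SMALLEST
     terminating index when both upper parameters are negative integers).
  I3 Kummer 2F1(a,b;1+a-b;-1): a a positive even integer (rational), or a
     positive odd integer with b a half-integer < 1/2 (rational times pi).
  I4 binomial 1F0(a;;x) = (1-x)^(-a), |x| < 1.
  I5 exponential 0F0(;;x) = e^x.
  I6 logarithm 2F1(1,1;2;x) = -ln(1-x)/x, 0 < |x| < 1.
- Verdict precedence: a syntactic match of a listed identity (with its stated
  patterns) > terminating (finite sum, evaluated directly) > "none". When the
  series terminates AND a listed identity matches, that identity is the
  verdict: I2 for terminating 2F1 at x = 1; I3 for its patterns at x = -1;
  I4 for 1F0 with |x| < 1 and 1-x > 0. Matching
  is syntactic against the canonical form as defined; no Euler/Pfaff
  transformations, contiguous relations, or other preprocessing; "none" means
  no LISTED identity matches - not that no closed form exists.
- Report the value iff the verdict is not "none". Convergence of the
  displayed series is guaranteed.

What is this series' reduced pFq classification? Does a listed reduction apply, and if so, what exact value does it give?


Classification (C = -6/7): 1F0 with upper {-1/12}, lower {-}, argument x = -2/9. Verdict: this is the binomial series (I4) (the 1F0 binomial series: exponent 1/12, x = -2/9). Hence: (-6/7) * (11/9)^(1/12).

Key observation: with t_0 = -6/7, the constant factors (C = -6/7, x = -2/9) combine into one prefactor.
Term ratio: r(k) = (-2/9) * (k-1/12) / [(k+1)] ; factor over Q: parameters, x = (-2/9), and C = -6/7.


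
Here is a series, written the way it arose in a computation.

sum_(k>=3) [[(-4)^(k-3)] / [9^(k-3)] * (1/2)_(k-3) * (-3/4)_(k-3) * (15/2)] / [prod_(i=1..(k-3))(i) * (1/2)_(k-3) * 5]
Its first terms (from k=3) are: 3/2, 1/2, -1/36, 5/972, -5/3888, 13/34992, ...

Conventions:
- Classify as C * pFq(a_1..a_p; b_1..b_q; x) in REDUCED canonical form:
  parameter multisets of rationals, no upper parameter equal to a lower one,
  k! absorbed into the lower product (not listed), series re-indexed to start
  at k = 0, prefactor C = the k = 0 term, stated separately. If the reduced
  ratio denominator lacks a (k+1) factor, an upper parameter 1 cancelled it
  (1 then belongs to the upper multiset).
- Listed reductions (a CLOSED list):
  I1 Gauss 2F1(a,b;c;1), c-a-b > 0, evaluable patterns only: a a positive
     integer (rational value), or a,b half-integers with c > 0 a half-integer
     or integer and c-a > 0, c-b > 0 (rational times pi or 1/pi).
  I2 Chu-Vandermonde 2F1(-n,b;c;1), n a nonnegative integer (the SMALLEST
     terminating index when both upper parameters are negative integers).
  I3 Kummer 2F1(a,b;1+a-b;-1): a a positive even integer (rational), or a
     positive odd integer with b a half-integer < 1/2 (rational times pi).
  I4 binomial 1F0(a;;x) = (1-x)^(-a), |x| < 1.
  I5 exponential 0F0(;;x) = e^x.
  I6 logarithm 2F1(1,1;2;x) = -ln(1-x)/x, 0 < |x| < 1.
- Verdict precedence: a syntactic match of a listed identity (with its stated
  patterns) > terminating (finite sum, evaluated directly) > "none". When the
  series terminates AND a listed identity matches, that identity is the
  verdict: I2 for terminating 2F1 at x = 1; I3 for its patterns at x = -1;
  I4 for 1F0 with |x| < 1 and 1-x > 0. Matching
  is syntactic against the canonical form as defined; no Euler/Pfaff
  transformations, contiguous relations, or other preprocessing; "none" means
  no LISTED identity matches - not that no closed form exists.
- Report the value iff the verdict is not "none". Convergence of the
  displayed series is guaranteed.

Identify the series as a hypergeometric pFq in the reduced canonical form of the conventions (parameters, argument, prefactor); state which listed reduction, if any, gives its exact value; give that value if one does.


Reduced: x = -4/9, 1F0, upper = {-3/4}, lower = {-}, C = 3/2. Verdict: binomial (I4) fires (the 1F0 binomial series: exponent 3/4, x = -4/9). Value: (3/2) * (13/9)^(3/4).

Key step: t_0 = 3/2 here, and the product of the first k integers (C = 3/2, x = -4/9) is k!.
Adjacent-term ratio: r(k) = (-4/9) * (k-3/4) / [(k+1)] - poly over poly, x = (-4/9) from leading terms; C = 3/2 at k = 0.


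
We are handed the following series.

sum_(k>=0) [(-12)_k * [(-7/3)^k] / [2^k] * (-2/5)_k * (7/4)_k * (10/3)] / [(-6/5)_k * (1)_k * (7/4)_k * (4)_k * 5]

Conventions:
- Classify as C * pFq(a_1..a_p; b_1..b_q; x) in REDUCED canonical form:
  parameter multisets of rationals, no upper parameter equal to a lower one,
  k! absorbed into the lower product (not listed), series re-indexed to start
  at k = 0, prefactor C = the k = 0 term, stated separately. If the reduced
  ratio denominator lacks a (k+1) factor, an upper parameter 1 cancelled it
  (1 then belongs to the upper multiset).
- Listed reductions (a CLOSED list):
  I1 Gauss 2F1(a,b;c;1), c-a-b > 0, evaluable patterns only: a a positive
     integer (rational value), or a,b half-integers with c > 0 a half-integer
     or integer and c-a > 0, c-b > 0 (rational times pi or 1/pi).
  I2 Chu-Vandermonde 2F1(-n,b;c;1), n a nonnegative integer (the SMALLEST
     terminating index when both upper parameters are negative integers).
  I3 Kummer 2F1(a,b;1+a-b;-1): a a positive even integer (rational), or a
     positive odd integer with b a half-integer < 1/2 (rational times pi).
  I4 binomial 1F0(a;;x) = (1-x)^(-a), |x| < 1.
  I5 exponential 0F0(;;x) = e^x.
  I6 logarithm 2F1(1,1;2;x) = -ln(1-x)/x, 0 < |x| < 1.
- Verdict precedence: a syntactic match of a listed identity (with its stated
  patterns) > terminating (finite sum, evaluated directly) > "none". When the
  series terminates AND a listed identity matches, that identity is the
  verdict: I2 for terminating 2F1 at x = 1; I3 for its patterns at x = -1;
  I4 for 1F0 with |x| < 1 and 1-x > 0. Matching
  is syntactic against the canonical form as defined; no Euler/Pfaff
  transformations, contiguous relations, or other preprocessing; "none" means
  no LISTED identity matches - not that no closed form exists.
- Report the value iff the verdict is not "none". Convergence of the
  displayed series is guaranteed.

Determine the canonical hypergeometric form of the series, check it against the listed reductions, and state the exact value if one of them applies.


Classification (C = 2/3): 2F2 with upper {-12, -2/5}, lower {-6/5, 4}, argument x = -7/6. Verdict: terminating. With -12 upstairs the series is a 13-term polynomial sum; evaluated term by term. Its exact value is -16594709078893912418759/2000553416443625472000.

Structural cue: x = (-7/6) and the parameter 7/4 appears in both the upper and lower lists and cancels.
Step ratio: r(k) = (-7/6) * (k-12) (k-2/5) / [(k-6/5) (k+4) (k+1)] - rational in k, leading ratio (-7/6); with t_0 = 2/3, classification follows.


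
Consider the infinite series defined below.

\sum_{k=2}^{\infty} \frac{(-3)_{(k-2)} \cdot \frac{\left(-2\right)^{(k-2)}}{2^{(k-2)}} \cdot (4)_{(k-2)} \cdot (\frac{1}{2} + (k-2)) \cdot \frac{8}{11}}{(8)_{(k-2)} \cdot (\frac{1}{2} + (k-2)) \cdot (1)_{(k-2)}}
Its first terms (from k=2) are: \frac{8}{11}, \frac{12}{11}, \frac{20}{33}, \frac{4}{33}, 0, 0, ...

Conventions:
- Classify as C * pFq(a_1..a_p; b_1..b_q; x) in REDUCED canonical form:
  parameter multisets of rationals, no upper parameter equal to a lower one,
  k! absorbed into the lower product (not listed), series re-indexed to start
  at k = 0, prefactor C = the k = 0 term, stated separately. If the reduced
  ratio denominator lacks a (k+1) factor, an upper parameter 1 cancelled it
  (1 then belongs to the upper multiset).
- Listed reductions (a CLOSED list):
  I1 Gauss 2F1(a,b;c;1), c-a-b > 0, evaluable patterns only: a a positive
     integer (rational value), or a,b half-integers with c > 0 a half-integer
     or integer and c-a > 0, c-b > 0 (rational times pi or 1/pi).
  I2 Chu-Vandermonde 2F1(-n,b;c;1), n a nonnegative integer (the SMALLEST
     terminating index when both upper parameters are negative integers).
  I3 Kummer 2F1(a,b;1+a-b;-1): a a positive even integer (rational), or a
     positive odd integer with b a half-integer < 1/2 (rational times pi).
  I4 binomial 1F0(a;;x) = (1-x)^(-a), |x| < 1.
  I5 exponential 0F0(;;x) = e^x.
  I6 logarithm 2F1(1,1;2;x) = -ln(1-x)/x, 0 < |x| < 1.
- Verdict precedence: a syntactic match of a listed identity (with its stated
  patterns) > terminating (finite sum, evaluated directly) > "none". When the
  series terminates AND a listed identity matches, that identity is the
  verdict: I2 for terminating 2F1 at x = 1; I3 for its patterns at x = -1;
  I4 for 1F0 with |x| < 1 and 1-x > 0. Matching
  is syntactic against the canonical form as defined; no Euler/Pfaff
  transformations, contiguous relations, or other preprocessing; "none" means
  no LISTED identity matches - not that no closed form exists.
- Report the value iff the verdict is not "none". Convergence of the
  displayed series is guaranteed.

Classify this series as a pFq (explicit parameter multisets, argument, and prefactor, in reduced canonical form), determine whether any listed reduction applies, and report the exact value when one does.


Classification (C = \frac{8}{11}): 2F1 with upper {-3, 4}, lower {8}, argument x = -1. Verdict: this is Kummer's theorem (I3) (x = -1; c = 8 equals 1+a-b for upper {-3, 4}: listed pattern). Hence: \frac{28}{11}.

Structural cue: with t_0 = \frac{8}{11}, (1)_k (C = 8/11) is k! itself.
Adjacent-term ratio: r(k) = -1 * (k-3) (k+4) / [(k+8) (k+1)] - poly over poly, x = -1 from leading terms; C = \frac{8}{11} at k = 0.


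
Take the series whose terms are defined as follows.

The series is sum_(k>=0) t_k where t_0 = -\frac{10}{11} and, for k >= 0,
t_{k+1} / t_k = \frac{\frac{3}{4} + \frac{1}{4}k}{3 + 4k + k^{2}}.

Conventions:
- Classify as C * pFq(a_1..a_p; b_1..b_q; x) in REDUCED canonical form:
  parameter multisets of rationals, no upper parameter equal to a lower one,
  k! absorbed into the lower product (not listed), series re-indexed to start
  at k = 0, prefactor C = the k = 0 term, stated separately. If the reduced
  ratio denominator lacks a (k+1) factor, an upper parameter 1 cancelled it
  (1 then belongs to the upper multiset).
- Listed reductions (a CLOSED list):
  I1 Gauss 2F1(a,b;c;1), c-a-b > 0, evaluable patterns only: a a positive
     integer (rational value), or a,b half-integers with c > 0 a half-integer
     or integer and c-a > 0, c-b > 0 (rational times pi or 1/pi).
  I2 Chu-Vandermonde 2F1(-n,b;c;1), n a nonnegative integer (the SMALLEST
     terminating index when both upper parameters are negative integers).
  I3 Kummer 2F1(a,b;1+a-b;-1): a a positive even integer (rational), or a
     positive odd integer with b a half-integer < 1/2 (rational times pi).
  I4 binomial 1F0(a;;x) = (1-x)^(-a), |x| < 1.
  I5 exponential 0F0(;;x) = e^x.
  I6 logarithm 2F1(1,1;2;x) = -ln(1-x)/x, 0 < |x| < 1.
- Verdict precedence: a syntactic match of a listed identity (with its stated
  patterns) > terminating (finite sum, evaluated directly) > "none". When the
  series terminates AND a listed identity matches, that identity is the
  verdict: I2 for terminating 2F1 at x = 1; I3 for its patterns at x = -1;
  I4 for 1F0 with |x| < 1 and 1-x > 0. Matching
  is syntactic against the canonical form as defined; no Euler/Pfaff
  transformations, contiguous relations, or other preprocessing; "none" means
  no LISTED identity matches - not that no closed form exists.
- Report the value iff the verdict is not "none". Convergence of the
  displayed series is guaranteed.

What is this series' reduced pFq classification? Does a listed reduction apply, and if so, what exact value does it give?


The series (x = \frac{1}{4}) is 0F0: upper {-}, lower {-}, prefactor -\frac{10}{11}. Verdict: the exponential series (I5) fires (the 0F0 exponential series at x = \frac{1}{4}). Sum: \left(-\frac{10}{11}\right) \cdot e^{\frac{1}{4}}.

Key step: with t_0 = -\frac{10}{11}, the parameter 3 appears in both the upper and lower lists and cancels.
Ratio: r(k) = \frac{1}{4} * 1 / [(k+1)] ; factor over Q: parameters, x = \frac{1}{4}, and C = -\frac{10}{11}.


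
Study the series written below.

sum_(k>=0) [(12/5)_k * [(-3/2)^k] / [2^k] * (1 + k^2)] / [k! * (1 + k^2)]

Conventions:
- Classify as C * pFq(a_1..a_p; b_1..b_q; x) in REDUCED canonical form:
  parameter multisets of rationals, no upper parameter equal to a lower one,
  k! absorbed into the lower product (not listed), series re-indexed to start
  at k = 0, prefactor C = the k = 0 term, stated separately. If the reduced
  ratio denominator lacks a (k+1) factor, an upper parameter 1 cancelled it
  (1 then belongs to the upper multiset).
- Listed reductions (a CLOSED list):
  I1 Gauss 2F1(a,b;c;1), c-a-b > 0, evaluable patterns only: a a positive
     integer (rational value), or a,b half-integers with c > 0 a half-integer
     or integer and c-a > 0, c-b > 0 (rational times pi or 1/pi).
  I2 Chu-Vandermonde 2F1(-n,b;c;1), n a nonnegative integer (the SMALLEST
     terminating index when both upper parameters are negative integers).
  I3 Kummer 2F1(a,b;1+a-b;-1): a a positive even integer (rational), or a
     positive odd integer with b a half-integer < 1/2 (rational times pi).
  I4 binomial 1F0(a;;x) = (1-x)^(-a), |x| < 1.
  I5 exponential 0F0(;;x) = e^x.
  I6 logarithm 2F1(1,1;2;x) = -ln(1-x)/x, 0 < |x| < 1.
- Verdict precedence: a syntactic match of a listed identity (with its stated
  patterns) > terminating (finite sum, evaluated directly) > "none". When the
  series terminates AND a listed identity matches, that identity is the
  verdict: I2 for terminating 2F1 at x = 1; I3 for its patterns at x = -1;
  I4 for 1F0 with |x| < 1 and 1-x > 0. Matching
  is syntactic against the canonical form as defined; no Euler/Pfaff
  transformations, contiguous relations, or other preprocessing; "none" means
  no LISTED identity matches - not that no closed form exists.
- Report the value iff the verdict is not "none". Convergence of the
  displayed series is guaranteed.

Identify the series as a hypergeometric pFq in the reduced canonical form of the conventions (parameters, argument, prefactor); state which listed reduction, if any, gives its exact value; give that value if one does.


At argument -3/4: a 1F0 with upper {12/5}, lower {-}, scaled by C = 1. Verdict: the binomial series (I4) matches (the 1F0 binomial series: exponent -12/5, x = -3/4). Sum: (7/4)^(-12/5).

First insight: x = (-3/4) and the two k-th powers (prefactor 1) combine into one argument.
Consecutive-term ratio: r(k) = (-3/4) * (k+12/5) / [(k+1)] ; factor over Q: parameters, x = (-3/4), and C = 1.


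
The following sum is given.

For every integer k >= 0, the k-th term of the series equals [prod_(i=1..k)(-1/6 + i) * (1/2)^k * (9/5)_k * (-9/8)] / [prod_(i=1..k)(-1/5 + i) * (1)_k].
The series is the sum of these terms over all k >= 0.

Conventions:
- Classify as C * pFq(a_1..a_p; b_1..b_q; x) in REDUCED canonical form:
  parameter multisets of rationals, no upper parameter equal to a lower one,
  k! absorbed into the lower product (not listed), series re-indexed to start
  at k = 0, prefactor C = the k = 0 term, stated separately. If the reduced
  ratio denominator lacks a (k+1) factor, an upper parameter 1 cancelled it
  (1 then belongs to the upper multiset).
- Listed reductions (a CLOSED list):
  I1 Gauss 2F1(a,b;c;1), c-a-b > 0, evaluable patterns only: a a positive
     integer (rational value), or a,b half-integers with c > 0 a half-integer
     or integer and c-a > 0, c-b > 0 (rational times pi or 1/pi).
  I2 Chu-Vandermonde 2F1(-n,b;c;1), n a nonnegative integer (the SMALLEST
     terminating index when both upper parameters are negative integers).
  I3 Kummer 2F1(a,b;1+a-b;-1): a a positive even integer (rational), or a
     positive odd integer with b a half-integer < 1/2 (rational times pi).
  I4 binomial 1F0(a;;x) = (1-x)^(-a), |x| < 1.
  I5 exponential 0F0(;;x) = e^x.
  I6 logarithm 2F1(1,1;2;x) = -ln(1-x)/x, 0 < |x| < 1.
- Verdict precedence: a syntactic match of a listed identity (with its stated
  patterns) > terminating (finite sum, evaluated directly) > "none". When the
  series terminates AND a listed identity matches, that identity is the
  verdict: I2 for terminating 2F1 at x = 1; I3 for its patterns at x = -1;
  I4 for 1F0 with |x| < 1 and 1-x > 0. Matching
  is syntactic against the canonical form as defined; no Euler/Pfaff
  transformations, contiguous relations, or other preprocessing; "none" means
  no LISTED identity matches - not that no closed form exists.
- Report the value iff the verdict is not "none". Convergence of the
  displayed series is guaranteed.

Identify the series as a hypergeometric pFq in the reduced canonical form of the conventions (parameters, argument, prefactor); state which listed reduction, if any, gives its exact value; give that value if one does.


At argument 1/2: a 2F1 with upper {5/6, 9/5}, lower {4/5}, scaled by C = -9/8. Verdict: none - at argument 1/2 the multisets {5/6, 9/5} ; {4/5} match no listed identity.

First insight: from the first term -9/8: (1)_k (prefactor -9/8) is k! itself.
Consecutive-term ratio: r(k) = (1/2) * (k+5/6) (k+9/5) / [(k+4/5) (k+1)] ; factor over Q: parameters, x = (1/2), and C = -9/8.
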